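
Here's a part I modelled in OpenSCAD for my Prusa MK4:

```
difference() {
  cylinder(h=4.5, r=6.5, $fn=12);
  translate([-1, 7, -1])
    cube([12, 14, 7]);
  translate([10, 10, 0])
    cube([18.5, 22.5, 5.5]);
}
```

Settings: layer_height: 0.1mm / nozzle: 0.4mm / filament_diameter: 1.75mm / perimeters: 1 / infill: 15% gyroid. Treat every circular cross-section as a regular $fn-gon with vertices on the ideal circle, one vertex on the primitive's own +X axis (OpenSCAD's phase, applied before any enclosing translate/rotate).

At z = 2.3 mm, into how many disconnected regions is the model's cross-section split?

1

At z = 2.3 mm: the cylinder: section is a regular 12-gon, circumradius r=6.5; the 12×14 cube at (-1, 7) contributes its full rectangle; the 18.5×22.5 cube at (10, 10) contributes its full rectangle; After the difference (first − rest): starting from the r=6.5 cylinder, the 12×14 cube at (-1, 7) misses the remaining region (no effect); the 18.5×22.5 cube at (10, 10) misses the remaining region (no effect) — 1 connected region. The result has 1 disconnected region.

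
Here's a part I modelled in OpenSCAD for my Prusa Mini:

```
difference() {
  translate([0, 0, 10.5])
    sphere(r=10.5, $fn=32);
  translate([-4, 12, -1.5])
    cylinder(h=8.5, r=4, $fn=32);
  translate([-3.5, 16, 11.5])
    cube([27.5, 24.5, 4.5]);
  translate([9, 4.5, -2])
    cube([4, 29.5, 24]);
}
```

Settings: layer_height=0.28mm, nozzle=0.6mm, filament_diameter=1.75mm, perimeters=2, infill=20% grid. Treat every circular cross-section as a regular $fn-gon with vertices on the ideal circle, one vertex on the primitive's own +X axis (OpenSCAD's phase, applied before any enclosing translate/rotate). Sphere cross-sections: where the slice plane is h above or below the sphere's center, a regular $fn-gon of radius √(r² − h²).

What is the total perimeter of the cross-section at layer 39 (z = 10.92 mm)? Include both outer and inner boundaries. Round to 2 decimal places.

At z = 10.92 mm: the sphere: section is a regular 32-gon, circumradius = √(r²−h²) = √(10.5²−0.42²) = 10.492 (perimeter = 2·32·10.492·sin(180°/32) = 65.81 mm); the cylinder at (-4, 12) is absent (z outside [-1.5, 7]); the cube at (-3.5, 16) does not reach this height (z outside [11.5, 16]); the cube at (9, 4.5) is present — its section is the full 4×29.5 rectangle (perimeter 67.00 mm); Subtracting the remaining from the first: starting from the r=10.5 sphere, the 4×29.5 cube at (9, 4.5) partially overlaps it — only the 0.18 mm² overlap (of its 118.00 mm²) is removed, clipping the outline — boundary = 66.14 mm. Overall, the cross-section is a single solid region. Total boundary length (outer) = 66.14 mm.

66.14 mm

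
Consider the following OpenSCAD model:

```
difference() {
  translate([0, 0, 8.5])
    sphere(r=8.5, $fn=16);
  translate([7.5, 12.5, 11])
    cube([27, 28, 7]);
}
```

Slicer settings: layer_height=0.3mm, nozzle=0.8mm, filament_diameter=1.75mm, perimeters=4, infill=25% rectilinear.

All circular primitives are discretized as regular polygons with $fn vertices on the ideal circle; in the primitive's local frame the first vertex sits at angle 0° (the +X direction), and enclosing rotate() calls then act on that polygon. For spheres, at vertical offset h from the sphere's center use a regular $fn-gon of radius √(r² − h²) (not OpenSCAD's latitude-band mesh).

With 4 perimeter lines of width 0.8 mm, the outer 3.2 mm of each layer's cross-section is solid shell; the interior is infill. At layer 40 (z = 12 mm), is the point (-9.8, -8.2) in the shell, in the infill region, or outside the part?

At z = 12 mm: the sphere: section is a regular 16-gon, circumradius = √(r²−h²) = √(8.5²−3.5²) = 7.746; the 27×28 cube at (7.5, 12.5) contributes its full rectangle; Subtracting the remaining from the first: starting from the r=8.5 sphere, the 27×28 cube at (7.5, 12.5) misses the remaining region (no effect) — 1 connected region. Overall, the cross-section is a single solid region. The nearest boundary edge runs (-5.48, -5.48)→(-7.16, -2.96); distance from the point to it = 5.11 mm. The point is not inside any of the regions above, so it lies outside the cross-section (5.11 mm from the nearest boundary).

outside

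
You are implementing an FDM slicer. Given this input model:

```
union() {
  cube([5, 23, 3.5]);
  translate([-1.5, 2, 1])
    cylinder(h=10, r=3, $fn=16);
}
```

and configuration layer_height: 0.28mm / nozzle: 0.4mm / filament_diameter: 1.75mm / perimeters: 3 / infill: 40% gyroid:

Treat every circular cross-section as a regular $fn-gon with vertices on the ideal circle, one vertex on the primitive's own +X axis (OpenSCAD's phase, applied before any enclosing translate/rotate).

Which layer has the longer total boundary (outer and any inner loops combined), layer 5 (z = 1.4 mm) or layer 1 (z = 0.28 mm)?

layer 5 (z = 1.4 mm)

Layer 5 (z = 1.4): the cube (footprint 5×23) is included at this height (perimeter 56.00 mm); the cylinder at (-1.5, 2): section is a regular 16-gon, circumradius r=3 (perimeter = 2·16·3.000·sin(180°/16) = 18.73 mm); Combining (union): the regions partially overlap (shared area 5.07 mm²), so the edge portions inside another operand are dropped and the merged outline is re-measured after clipping — boundary = 64.21 mm. So its perimeter = 64.21 mm. Layer 1 (z = 0.28): the cube is present — its section is the full 5×23 rectangle (perimeter 56.00 mm); the cylinder at (-1.5, 2) is absent (z outside [1, 11]); Taking the union: only the 5×23 cube is present, so the union is just that shape — boundary = 56.00 mm. So its perimeter = 56.00 mm. Layer 5 is larger (64.21 vs 56.00 mm).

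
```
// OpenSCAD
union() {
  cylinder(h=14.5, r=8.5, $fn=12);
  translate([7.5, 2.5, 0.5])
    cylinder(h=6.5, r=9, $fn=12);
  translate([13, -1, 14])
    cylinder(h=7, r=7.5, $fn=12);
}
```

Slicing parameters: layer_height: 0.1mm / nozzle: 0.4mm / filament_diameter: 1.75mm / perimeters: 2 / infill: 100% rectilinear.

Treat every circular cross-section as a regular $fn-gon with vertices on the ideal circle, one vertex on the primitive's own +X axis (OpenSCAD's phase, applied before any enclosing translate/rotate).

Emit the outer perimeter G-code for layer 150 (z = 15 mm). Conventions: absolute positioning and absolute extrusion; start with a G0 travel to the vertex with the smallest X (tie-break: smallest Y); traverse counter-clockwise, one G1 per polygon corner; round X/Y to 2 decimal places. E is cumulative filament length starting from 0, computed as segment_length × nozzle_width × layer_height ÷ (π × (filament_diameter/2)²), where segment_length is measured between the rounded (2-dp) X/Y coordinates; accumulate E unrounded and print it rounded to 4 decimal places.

At z = 15 mm: the cylinder does not reach this height (z outside [0, 14.5]); the cylinder at (7.5, 2.5) is absent (z outside [0.5, 7]); the cylinder at (13, -1): section is a regular 12-gon, circumradius r=7.5; Taking the union: only the r=7.5 cylinder at (13, -1) is present, so the union is just that shape — 1 connected region. The outline is a single polygon with 12 vertices. Extrusion per mm of travel: 0.4 × 0.1 / (π × 0.875²) = 0.016630. Accumulating E over each segment gives final E = 0.7750.

G0 X5.50 Y-1.00 Z15.00
G1 X6.50 Y-4.75 E0.0645
G1 X9.25 Y-7.50 E0.1292
G1 X13.00 Y-8.50 E0.1938
G1 X16.75 Y-7.50 E0.2583
G1 X19.50 Y-4.75 E0.3230
G1 X20.50 Y-1.00 E0.3875
G1 X19.50 Y2.75 E0.4521
G1 X16.75 Y5.50 E0.5167
G1 X13.00 Y6.50 E0.5813
G1 X9.25 Y5.50 E0.6458
G1 X6.50 Y2.75 E0.7105
G1 X5.50 Y-1.00 E0.7750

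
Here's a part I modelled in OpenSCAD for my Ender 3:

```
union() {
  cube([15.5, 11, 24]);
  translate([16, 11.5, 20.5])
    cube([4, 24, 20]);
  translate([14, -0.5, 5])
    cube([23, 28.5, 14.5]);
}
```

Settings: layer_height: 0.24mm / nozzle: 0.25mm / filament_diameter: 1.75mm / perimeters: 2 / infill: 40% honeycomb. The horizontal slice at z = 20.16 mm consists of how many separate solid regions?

At z = 20.16 mm: the 15.5×11 cube contributes its full rectangle; the cube at (16, 11.5) is absent (z outside [20.5, 40.5]); the cube at (14, -0.5) is not intersected at this z (z outside [5, 19.5]); Merging all regions: only the 15.5×11 cube is present, so the union is just that shape — 1 connected region. The result has 1 disconnected region.

1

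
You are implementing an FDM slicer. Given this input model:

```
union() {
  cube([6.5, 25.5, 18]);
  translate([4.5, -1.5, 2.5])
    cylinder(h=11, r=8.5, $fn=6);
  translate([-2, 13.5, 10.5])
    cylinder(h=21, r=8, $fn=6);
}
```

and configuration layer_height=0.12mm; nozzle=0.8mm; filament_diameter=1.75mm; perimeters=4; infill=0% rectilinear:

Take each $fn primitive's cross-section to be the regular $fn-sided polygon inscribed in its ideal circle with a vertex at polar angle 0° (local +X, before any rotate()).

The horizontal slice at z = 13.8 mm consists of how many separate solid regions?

1

At z = 13.8 mm: the 6.5×25.5 cube contributes its full rectangle; the cylinder at (4.5, -1.5) is absent (z outside [2.5, 13.5]); the r=8 cylinder at (-2, 13.5) contributes a regular 6-gon of circumradius 8; Merging all regions: the regions partially overlap (shared area 55.43 mm²), so overlapping operands fuse into one piece — 1 connected region. The result has 1 disconnected region.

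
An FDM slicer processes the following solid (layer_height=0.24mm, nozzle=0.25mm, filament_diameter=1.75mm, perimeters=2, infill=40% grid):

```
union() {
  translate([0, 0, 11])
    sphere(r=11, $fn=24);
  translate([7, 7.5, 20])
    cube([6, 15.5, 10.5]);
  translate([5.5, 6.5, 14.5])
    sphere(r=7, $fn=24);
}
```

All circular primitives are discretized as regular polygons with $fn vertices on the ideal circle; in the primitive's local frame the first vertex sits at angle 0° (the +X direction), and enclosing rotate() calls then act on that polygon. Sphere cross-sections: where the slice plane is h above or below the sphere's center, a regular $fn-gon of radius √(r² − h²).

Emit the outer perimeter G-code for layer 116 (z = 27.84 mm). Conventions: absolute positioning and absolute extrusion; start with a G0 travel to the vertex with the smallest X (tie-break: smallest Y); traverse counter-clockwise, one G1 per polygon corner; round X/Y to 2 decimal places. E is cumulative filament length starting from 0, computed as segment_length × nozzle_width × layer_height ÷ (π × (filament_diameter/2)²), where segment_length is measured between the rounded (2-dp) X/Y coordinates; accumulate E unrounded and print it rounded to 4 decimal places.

G0 X7.00 Y7.50 Z27.84
G1 X13.00 Y7.50 E0.1497
G1 X13.00 Y23.00 E0.5363
G1 X7.00 Y23.00 E0.6860
G1 X7.00 Y7.50 E1.0726

At z = 27.84 mm: the sphere is not intersected at this z (|z−center|=16.840 > r=11); the 6×15.5 cube at (7, 7.5) contributes its full rectangle; the sphere at (5.5, 6.5) does not reach this height (|z−center|=13.340 > r=7); Taking the union: only the 6×15.5 cube at (7, 7.5) is present, so the union is just that shape — 1 connected region. The outline is a single polygon with 4 vertices. Extrusion per mm of travel: 0.25 × 0.24 / (π × 0.875²) = 0.024945. Accumulating E over each segment gives final E = 1.0726.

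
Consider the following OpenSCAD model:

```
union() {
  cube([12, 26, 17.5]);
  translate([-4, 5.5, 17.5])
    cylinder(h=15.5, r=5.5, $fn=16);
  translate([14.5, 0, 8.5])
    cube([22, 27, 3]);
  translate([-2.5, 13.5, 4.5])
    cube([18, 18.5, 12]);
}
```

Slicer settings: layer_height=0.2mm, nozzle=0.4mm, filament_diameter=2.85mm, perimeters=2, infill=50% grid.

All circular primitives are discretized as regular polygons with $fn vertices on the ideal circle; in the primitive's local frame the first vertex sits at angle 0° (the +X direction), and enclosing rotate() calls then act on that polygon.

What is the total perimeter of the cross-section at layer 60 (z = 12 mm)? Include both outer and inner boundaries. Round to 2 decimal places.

100.00 mm

At z = 12 mm: the cube (footprint 12×26) is included at this height (perimeter 76.00 mm); the cylinder at (-4, 5.5) is absent (z outside [17.5, 33]); the cube at (14.5, 0) is not intersected at this z (z outside [8.5, 11.5]); the cube at (-2.5, 13.5) is present — its section is the full 18×18.5 rectangle (perimeter 73.00 mm); Combining (union): the regions partially overlap (shared area 150.00 mm²), so the edge portions inside another operand are dropped and the merged outline is re-measured after clipping — boundary = 100.00 mm. Overall, the cross-section is a single solid region. Total boundary length (outer) = 100.00 mm.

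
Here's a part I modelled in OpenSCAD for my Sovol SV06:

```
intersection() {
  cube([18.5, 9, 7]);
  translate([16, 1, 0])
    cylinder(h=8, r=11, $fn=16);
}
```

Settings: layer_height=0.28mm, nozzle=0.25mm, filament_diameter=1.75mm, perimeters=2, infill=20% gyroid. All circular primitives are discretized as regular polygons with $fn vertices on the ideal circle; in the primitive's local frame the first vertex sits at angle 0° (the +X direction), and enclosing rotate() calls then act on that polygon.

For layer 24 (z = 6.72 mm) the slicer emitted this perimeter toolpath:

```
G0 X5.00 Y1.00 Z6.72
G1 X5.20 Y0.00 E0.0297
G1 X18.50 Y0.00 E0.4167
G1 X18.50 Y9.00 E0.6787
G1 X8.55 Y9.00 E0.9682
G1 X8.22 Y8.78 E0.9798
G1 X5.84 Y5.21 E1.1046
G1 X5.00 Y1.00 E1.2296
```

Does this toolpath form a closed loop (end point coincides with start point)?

yes

Start point (G0): (5.00, 1.00). End point (last G1): the path returns to the start — closed.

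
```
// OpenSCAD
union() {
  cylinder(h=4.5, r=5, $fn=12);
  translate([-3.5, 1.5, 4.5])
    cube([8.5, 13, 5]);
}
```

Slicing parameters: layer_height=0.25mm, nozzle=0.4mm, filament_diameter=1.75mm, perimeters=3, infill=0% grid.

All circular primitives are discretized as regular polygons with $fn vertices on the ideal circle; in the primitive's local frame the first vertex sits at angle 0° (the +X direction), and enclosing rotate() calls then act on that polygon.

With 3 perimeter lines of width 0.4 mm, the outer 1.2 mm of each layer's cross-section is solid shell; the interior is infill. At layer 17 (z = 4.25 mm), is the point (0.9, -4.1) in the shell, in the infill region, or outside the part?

shell

At z = 4.25 mm: the r=5 cylinder contributes a regular 12-gon of circumradius 5; the cube at (-3.5, 1.5) is absent (z outside [4.5, 9.5]); Taking the union: only the r=5 cylinder is present, so the union is just that shape — 1 connected region. Overall, the cross-section is a single solid region. The nearest boundary edge runs (-0.00, -5.00)→(2.50, -4.33); distance from the point to it = 0.64 mm. The point is inside the cross-section, 0.64 mm from the nearest boundary — within the 1.2 mm shell band (3 × 0.4).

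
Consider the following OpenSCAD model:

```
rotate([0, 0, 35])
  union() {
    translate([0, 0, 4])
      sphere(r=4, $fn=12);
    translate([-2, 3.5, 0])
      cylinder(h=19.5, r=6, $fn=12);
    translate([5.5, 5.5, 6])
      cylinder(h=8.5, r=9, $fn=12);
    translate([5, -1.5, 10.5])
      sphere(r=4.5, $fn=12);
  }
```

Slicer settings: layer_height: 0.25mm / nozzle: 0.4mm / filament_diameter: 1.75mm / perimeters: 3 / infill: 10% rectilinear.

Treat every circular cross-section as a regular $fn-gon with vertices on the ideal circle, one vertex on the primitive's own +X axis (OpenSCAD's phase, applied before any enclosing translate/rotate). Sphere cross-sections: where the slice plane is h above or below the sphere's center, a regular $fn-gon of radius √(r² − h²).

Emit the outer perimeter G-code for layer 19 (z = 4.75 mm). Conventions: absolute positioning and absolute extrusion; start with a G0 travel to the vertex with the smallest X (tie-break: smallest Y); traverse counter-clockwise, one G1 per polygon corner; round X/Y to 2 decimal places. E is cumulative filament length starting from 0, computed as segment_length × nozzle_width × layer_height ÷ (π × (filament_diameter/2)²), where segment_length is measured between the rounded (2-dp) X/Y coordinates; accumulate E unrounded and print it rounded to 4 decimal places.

At z = 4.75 mm: the sphere: section is a regular 12-gon, circumradius = √(r²−h²) = √(4²−0.75²) = 3.929; the r=6 cylinder at (-2, 3.5) gives a regular 12-gon of circumradius 6 (constant along its height); the cylinder at (5.5, 5.5) is absent (z outside [6, 14.5]); the sphere at (5, -1.5) does not reach this height (|z−center|=5.750 > r=4.5); Merging all regions: the regions partially overlap (shared area 33.84 mm²), so overlapping operands fuse into one piece — 1 connected region; (rotated 35° about Z; rotation is an isometry so areas/perimeters/island counts are preserved). The outline is a single polygon with 16 vertices. Extrusion per mm of travel: 0.4 × 0.25 / (π × 0.875²) = 0.041575. Accumulating E over each segment gives final E = 1.6715.

G0 X-9.62 Y1.20 Z4.75
G1 X-8.56 Y-1.72 E0.1292
G1 X-6.18 Y-3.72 E0.2584
G1 X-3.12 Y-4.26 E0.3876
G1 X-1.36 Y-3.61 E0.4656
G1 X0.34 Y-3.91 E0.5374
G1 X2.25 Y-3.22 E0.6218
G1 X3.56 Y-1.66 E0.7065
G1 X3.91 Y0.34 E0.7909
G1 X3.22 Y2.25 E0.8753
G1 X1.94 Y3.33 E0.9450
G1 X1.27 Y5.16 E1.0260
G1 X-1.11 Y7.16 E1.1552
G1 X-4.17 Y7.70 E1.2844
G1 X-7.09 Y6.63 E1.4137
G1 X-9.08 Y4.26 E1.5424
G1 X-9.62 Y1.20 E1.6715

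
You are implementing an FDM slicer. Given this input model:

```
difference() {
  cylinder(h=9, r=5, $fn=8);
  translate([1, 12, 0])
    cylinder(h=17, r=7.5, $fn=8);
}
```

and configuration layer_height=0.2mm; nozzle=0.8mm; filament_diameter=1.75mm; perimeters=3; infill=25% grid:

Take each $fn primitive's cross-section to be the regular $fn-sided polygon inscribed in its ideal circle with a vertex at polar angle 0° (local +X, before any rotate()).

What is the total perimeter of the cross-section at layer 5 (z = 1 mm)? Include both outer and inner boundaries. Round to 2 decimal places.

At z = 1 mm: the r=5 cylinder gives a regular 8-gon of circumradius 5 (constant along its height) (perimeter = 2·8·5.000·sin(180°/8) = 30.61 mm); the r=7.5 cylinder at (1, 12) gives a regular 8-gon of circumradius 7.5 (constant along its height) (perimeter = 2·8·7.500·sin(180°/8) = 45.92 mm); Taking the first minus the rest: starting from the r=5 cylinder, the r=7.5 cylinder at (1, 12) partially overlaps it — only the 0.09 mm² overlap (of its 159.10 mm²) is removed, clipping the outline — boundary = 30.61 mm. Overall, the cross-section is a single solid region. Total boundary length (outer) = 30.61 mm.

30.61 mm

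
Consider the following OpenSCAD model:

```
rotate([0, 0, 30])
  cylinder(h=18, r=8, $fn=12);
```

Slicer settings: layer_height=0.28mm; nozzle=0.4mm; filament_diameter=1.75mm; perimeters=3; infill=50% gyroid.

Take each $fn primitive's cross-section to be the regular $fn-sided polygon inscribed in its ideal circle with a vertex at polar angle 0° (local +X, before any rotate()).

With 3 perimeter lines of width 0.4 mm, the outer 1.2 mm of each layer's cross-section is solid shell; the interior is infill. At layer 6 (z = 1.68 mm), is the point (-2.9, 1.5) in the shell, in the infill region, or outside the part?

infill

At z = 1.68 mm: the r=8 cylinder gives a regular 12-gon of circumradius 8 (constant along its height); (whole slice rotated 30° about Z — lengths, areas and connectivity unchanged). Overall, the cross-section is a single solid region. Undo the 30° rotation: the query point maps to (-1.761, 2.749) in the un-rotated model frame. The nearest boundary edge runs (-4.00, 6.93)→(-6.93, 4.00); distance from the point to it = 4.54 mm. The point is inside the cross-section and 4.54 mm from the nearest boundary — more than the 1.2 mm shell width (3 × 0.4), so it's in the infill interior.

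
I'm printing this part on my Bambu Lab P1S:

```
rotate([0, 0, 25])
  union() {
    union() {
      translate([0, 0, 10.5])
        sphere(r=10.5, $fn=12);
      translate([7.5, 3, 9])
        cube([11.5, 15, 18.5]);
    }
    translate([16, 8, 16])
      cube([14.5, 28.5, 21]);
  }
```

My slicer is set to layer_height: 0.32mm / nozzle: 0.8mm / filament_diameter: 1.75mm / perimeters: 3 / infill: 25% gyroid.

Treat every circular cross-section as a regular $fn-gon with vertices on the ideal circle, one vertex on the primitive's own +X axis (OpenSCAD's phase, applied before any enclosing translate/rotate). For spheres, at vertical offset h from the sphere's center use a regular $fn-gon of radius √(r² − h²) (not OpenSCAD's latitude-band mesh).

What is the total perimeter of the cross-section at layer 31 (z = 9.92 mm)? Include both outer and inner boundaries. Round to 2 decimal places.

107.57 mm

At z = 9.92 mm: the sphere: section is a regular 12-gon, circumradius = √(r²−h²) = √(10.5²−0.58²) = 10.484 (perimeter = 2·12·10.484·sin(180°/12) = 65.12 mm); the cube at (7.5, 3) is present — its section is the full 11.5×15 rectangle (perimeter 53.00 mm); Merging all regions: the regions partially overlap (shared area 5.46 mm²), so the edge portions inside another operand are dropped and the merged outline is re-measured after clipping — boundary = 107.57 mm; the cube at (16, 8) is not intersected at this z (z outside [16, 37]); Combining (union): only the result so far is present, so the union is just that shape — boundary = 107.57 mm; (whole slice rotated 25° about Z — lengths, areas and connectivity unchanged). Overall, the cross-section is a single solid region. Total boundary length (outer) = 107.57 mm.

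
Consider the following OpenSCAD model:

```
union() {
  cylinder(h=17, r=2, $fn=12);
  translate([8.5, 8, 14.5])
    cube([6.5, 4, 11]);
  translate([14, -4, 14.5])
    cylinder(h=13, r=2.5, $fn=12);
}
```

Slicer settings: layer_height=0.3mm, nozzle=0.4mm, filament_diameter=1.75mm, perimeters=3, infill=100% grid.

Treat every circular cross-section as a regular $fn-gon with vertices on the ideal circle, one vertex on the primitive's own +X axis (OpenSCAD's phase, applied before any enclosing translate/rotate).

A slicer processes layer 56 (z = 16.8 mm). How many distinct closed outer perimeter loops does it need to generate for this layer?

3

At z = 16.8 mm: the cylinder: section is a regular 12-gon, circumradius r=2; the cube at (8.5, 8) (footprint 6.5×4) is included at this height; the r=2.5 cylinder at (14, -4) gives a regular 12-gon of circumradius 2.5 (constant along its height); Combining (union): the 3 present regions are separate (no shared area or edge), so areas and boundary lengths simply add and each stays a separate island — 3 connected regions. The result has 3 disconnected regions.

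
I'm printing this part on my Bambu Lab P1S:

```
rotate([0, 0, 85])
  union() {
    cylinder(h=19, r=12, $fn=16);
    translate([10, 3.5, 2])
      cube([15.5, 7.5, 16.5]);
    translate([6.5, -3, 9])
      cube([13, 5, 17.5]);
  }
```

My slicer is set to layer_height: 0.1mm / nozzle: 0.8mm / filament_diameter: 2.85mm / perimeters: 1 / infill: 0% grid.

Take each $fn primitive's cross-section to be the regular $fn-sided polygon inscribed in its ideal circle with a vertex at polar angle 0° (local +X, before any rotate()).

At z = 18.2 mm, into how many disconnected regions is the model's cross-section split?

1

At z = 18.2 mm: the cylinder: section is a regular 16-gon, circumradius r=12; the cube at (10, 3.5) is present — its section is the full 15.5×7.5 rectangle; the cube at (6.5, -3) is present — its section is the full 13×5 rectangle; Merging all regions: the regions partially overlap (shared area 28.40 mm²), so overlapping operands fuse into one piece — 1 connected region; (whole slice rotated 85° about Z — lengths, areas and connectivity unchanged). The result has 1 disconnected region.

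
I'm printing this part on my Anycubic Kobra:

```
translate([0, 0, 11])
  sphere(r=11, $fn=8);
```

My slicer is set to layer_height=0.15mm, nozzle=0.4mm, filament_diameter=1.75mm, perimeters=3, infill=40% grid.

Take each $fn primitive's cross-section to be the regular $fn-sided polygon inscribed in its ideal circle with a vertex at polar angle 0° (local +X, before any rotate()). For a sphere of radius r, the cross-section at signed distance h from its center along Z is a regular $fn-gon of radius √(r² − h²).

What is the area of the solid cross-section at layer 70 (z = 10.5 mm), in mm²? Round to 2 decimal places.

At z = 10.5 mm: the sphere: section is a regular 8-gon, circumradius = √(r²−h²) = √(11²−0.5²) = 10.989 (area = (8/2)·10.989²·sin(360°/8) = 341.53 mm²). Overall, the cross-section is a single solid region. Net area = 341.53 mm².

341.53 mm²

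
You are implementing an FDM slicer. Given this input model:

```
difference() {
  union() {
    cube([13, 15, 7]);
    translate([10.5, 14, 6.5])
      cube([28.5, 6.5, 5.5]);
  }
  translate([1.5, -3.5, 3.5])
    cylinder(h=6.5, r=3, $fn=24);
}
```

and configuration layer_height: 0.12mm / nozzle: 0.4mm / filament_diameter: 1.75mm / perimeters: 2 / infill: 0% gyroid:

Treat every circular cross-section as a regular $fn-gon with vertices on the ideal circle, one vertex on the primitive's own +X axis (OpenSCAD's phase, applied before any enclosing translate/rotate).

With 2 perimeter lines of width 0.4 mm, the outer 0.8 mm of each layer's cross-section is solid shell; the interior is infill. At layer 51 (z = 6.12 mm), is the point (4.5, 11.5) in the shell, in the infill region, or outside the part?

At z = 6.12 mm: the cube (footprint 13×15) is included at this height; the cube at (10.5, 14) is absent (z outside [6.5, 12]); Combining (union): only the 13×15 cube is present, so the union is just that shape — 1 connected region; the r=3 cylinder at (1.5, -3.5) gives a regular 24-gon of circumradius 3 (constant along its height); Subtracting the remaining from the first: starting from that combined region, the r=3 cylinder at (1.5, -3.5) misses the remaining region (no effect) — 1 connected region. Overall, the cross-section is a single solid region. The nearest boundary edge runs (0.00, 15.00)→(13.00, 15.00); distance from the point to it = 3.50 mm. The point is inside the cross-section and 3.50 mm from the nearest boundary — more than the 0.8 mm shell width (2 × 0.4), so it's in the infill interior.

infill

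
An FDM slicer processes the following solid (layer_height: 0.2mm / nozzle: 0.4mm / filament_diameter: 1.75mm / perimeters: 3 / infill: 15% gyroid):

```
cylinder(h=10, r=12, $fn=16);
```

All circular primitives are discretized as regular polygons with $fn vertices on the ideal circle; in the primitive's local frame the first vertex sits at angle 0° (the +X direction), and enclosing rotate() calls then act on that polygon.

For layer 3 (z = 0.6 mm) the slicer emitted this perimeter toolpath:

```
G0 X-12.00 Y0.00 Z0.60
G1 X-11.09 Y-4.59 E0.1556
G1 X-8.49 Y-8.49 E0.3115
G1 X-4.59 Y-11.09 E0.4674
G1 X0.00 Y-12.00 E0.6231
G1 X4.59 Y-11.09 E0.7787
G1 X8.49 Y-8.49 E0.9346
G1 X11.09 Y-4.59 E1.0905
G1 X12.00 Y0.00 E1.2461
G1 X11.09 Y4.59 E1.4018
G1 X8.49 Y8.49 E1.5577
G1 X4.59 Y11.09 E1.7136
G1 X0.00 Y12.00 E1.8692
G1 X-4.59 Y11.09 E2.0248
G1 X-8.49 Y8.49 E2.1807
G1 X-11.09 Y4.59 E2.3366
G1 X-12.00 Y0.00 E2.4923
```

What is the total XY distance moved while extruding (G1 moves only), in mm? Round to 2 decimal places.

Sum the Euclidean lengths of each G1 segment: total = 74.93 mm.

74.93 mm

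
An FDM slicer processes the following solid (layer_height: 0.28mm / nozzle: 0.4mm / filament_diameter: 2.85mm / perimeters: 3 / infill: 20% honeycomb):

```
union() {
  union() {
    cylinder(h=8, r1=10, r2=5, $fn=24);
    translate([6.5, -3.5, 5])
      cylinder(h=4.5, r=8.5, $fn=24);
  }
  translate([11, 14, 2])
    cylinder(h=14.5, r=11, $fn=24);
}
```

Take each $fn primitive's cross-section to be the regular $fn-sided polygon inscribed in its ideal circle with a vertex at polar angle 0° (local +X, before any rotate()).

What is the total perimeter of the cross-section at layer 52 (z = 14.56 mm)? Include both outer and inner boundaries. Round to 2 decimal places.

At z = 14.56 mm: the cone is not intersected at this z (z outside [0, 8]); the cylinder at (6.5, -3.5) is not intersected at this z (z outside [5, 9.5]); Combining (union): nothing is present at this height; the r=11 cylinder at (11, 14) contributes a regular 24-gon of circumradius 11 (perimeter = 2·24·11.000·sin(180°/24) = 68.92 mm); Merging all regions: only the r=11 cylinder at (11, 14) is present, so the union is just that shape — boundary = 68.92 mm. Overall, the cross-section is a single solid region. Total boundary length (outer) = 68.92 mm.

68.92 mm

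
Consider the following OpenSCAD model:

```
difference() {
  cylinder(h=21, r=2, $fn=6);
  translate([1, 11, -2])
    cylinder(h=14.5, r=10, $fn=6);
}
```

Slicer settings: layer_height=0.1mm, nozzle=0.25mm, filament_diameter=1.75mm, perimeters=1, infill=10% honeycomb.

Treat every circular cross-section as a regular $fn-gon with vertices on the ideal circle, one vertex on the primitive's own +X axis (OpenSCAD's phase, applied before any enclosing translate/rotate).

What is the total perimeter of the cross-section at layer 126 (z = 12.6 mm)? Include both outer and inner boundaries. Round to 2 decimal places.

12.00 mm

At z = 12.6 mm: the r=2 cylinder gives a regular 6-gon of circumradius 2 (constant along its height) (perimeter = 2·6·2.000·sin(180°/6) = 12.00 mm); the cylinder at (1, 11) does not reach this height (z outside [-2, 12.5]); After the difference (first − rest): none of the subtracted shapes is present at this height, so the r=2 cylinder is unchanged — boundary = 12.00 mm. Overall, the cross-section is a single solid region. Total boundary length (outer) = 12.00 mm.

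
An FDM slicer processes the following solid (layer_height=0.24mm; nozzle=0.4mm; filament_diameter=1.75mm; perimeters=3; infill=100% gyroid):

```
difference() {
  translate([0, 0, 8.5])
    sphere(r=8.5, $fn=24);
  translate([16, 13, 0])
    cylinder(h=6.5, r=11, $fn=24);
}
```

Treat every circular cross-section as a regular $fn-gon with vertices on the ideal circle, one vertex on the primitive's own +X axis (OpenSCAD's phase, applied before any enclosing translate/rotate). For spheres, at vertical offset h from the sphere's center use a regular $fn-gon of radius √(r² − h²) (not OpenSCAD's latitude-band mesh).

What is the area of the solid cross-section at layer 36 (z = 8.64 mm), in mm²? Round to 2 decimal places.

At z = 8.64 mm: the r=8.5 sphere contributes a regular 24-gon of circumradius √(8.5²−0.14²) = 8.499 (area = (24/2)·8.499²·sin(360°/24) = 224.34 mm²); the cylinder at (16, 13) does not reach this height (z outside [0, 6.5]); After the difference (first − rest): none of the subtracted shapes is present at this height, so the r=8.5 sphere is unchanged — area = 224.34 mm². Overall, the cross-section is a single solid region. Net area = 224.34 mm².

224.34 mm²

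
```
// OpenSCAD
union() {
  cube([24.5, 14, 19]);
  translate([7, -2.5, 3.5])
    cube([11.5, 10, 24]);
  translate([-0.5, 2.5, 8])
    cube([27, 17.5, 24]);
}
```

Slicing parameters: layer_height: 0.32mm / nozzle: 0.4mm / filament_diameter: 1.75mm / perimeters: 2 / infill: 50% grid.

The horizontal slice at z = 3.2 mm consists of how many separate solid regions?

1

At z = 3.2 mm: the cube is present — its section is the full 24.5×14 rectangle; the cube at (7, -2.5) does not reach this height (z outside [3.5, 27.5]); the cube at (-0.5, 2.5) does not reach this height (z outside [8, 32]); Taking the union: only the 24.5×14 cube is present, so the union is just that shape — 1 connected region. The result has 1 disconnected region.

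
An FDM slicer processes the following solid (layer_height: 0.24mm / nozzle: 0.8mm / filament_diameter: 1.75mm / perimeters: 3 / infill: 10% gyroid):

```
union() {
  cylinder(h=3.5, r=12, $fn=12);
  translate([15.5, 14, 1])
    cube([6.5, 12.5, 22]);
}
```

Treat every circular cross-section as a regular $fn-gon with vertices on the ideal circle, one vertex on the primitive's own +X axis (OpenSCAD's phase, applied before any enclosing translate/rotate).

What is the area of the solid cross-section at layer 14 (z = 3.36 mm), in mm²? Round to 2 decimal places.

513.25 mm²

At z = 3.36 mm: the cylinder: section is a regular 12-gon, circumradius r=12 (area = (12/2)·12.000²·sin(360°/12) = 432.00 mm²); the 6.5×12.5 cube at (15.5, 14) contributes its full rectangle (area 81.25 mm²); Combining (union): the 2 present regions are separate (no shared area or edge), so areas and boundary lengths simply add and each stays a separate island — area = 513.25 mm². Overall, the cross-section has 2 separate islands. Net area = 513.25 mm².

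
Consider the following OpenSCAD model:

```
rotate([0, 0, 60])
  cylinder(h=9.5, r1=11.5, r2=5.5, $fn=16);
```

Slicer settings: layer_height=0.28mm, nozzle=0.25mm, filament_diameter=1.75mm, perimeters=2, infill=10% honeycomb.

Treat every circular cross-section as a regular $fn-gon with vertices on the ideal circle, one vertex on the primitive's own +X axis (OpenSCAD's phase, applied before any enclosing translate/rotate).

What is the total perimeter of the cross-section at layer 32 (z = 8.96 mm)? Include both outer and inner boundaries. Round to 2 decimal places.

36.47 mm

At z = 8.96 mm: the cone (r1=11.5→r2=5.5) has section circumradius 5.841 here — a regular 16-gon (perimeter = 2·16·5.841·sin(180°/16) = 36.47 mm); (rotated 60° about Z; rotation is an isometry so areas/perimeters/island counts are preserved). Overall, the cross-section is a single solid region. Total boundary length (outer) = 36.47 mm.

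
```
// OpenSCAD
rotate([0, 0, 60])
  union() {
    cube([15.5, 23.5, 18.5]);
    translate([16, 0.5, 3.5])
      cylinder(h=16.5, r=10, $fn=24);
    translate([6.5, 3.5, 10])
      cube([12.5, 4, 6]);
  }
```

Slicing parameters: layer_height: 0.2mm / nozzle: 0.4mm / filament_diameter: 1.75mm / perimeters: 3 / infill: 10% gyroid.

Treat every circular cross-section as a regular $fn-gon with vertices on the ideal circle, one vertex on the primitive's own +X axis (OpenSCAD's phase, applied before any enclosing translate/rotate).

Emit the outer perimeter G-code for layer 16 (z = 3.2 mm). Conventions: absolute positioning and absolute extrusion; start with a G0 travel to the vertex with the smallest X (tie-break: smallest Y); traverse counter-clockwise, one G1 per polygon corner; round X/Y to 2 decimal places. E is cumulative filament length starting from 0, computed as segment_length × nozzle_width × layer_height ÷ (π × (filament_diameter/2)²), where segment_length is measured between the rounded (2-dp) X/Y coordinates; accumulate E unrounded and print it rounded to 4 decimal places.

G0 X-20.35 Y11.75 Z3.20
G1 X0.00 Y0.00 E0.7816
G1 X7.75 Y13.42 E1.2970
G1 X-12.60 Y25.17 E2.0786
G1 X-20.35 Y11.75 E2.5940

At z = 3.2 mm: the 15.5×23.5 cube contributes its full rectangle; the cylinder at (16, 0.5) is absent (z outside [3.5, 20]); the cube at (6.5, 3.5) does not reach this height (z outside [10, 16]); Taking the union: only the 15.5×23.5 cube is present, so the union is just that shape — 1 connected region; (rotated 60° about Z; rotation is an isometry so areas/perimeters/island counts are preserved). The outline is a single polygon with 4 vertices. Extrusion per mm of travel: 0.4 × 0.2 / (π × 0.875²) = 0.033260. Accumulating E over each segment gives final E = 2.5940.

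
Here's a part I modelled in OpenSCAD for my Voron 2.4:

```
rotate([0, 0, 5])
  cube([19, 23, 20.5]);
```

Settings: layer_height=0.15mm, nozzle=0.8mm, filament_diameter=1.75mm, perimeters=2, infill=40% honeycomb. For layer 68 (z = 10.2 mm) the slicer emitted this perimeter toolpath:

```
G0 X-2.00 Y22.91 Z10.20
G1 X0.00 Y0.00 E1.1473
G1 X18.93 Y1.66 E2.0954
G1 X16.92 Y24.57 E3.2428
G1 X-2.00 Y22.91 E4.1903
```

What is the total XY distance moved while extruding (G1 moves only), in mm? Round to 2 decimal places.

Sum the Euclidean lengths of each G1 segment: total = 83.99 mm.

83.99 mm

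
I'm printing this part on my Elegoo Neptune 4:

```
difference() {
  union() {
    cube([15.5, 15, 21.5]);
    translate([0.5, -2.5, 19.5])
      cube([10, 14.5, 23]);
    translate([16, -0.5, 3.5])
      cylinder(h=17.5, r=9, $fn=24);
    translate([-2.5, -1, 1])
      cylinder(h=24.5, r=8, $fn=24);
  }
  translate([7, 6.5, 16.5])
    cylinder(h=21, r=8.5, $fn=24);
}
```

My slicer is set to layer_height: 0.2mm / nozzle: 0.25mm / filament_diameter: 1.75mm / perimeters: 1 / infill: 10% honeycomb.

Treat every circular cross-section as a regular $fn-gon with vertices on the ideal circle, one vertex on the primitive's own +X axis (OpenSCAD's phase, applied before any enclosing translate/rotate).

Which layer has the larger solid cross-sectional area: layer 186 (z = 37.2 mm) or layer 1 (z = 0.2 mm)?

Layer 186 (z = 37.2): the cube does not reach this height (z outside [0, 21.5]); the 10×14.5 cube at (0.5, -2.5) contributes its full rectangle (area 145.00 mm²); the cylinder at (16, -0.5) is absent (z outside [3.5, 21]); the cylinder at (-2.5, -1) is absent (z outside [1, 25.5]); Taking the union: only the 10×14.5 cube at (0.5, -2.5) is present, so the union is just that shape — area = 145.00 mm²; the cylinder at (7, 6.5): section is a regular 24-gon, circumradius r=8.5 (area = (24/2)·8.500²·sin(360°/24) = 224.40 mm²); Taking the first minus the rest: starting from that combined region (145.00 mm²), the r=8.5 cylinder at (7, 6.5) partially overlaps it — only the 132.60 mm² overlap (of its 224.40 mm²) is removed, clipping the outline — area = 12.40 mm². So its area = 12.40 mm². Layer 1 (z = 0.2): the cube is present — its section is the full 15.5×15 rectangle (area 232.50 mm²); the cube at (0.5, -2.5) is absent (z outside [19.5, 42.5]); the cylinder at (16, -0.5) is not intersected at this z (z outside [3.5, 21]); the cylinder at (-2.5, -1) is absent (z outside [1, 25.5]); Combining (union): only the 15.5×15 cube is present, so the union is just that shape — area = 232.50 mm²; the cylinder at (7, 6.5) is absent (z outside [16.5, 37.5]); After the difference (first − rest): none of the subtracted shapes is present at this height, so the result so far is unchanged — area = 232.50 mm². So its area = 232.50 mm². Layer 1 is larger (232.50 vs 12.40 mm²).

layer 1 (z = 0.2 mm)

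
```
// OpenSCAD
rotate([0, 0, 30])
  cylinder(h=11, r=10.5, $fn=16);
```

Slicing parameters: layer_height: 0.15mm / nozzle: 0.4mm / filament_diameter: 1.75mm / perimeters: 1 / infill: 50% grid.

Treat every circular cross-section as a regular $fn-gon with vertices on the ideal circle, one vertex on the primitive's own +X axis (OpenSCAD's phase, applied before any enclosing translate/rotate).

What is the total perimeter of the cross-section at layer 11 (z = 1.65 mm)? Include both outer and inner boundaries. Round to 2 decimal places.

At z = 1.65 mm: the cylinder: section is a regular 16-gon, circumradius r=10.5 (perimeter = 2·16·10.500·sin(180°/16) = 65.55 mm); (rotated 30° about Z; rotation is an isometry so areas/perimeters/island counts are preserved). Overall, the cross-section is a single solid region. Total boundary length (outer) = 65.55 mm.

65.55 mm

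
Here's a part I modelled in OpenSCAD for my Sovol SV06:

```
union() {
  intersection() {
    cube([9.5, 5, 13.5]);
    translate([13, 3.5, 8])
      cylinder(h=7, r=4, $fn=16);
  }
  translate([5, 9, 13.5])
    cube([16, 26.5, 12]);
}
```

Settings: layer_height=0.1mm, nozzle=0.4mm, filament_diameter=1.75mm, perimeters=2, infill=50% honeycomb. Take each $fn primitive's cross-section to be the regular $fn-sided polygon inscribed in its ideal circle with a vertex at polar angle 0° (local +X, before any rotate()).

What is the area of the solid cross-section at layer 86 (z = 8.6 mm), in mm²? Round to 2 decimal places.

At z = 8.6 mm: the cube (footprint 9.5×5) is included at this height (area 47.50 mm²); the cylinder at (13, 3.5): section is a regular 16-gon, circumradius r=4 (area = (16/2)·4.000²·sin(360°/16) = 48.98 mm²); Keeping only the common overlap: the r=4 cylinder at (13, 3.5) partially overlaps the 9.5×5 cube; clipping to the common part keeps 1.09 mm² — area = 1.09 mm²; the cube at (5, 9) does not reach this height (z outside [13.5, 25.5]); Taking the union: only that combined region is present, so the union is just that shape — area = 1.09 mm². Overall, the cross-section is a single solid region. Net area = 1.09 mm².

1.09 mm²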